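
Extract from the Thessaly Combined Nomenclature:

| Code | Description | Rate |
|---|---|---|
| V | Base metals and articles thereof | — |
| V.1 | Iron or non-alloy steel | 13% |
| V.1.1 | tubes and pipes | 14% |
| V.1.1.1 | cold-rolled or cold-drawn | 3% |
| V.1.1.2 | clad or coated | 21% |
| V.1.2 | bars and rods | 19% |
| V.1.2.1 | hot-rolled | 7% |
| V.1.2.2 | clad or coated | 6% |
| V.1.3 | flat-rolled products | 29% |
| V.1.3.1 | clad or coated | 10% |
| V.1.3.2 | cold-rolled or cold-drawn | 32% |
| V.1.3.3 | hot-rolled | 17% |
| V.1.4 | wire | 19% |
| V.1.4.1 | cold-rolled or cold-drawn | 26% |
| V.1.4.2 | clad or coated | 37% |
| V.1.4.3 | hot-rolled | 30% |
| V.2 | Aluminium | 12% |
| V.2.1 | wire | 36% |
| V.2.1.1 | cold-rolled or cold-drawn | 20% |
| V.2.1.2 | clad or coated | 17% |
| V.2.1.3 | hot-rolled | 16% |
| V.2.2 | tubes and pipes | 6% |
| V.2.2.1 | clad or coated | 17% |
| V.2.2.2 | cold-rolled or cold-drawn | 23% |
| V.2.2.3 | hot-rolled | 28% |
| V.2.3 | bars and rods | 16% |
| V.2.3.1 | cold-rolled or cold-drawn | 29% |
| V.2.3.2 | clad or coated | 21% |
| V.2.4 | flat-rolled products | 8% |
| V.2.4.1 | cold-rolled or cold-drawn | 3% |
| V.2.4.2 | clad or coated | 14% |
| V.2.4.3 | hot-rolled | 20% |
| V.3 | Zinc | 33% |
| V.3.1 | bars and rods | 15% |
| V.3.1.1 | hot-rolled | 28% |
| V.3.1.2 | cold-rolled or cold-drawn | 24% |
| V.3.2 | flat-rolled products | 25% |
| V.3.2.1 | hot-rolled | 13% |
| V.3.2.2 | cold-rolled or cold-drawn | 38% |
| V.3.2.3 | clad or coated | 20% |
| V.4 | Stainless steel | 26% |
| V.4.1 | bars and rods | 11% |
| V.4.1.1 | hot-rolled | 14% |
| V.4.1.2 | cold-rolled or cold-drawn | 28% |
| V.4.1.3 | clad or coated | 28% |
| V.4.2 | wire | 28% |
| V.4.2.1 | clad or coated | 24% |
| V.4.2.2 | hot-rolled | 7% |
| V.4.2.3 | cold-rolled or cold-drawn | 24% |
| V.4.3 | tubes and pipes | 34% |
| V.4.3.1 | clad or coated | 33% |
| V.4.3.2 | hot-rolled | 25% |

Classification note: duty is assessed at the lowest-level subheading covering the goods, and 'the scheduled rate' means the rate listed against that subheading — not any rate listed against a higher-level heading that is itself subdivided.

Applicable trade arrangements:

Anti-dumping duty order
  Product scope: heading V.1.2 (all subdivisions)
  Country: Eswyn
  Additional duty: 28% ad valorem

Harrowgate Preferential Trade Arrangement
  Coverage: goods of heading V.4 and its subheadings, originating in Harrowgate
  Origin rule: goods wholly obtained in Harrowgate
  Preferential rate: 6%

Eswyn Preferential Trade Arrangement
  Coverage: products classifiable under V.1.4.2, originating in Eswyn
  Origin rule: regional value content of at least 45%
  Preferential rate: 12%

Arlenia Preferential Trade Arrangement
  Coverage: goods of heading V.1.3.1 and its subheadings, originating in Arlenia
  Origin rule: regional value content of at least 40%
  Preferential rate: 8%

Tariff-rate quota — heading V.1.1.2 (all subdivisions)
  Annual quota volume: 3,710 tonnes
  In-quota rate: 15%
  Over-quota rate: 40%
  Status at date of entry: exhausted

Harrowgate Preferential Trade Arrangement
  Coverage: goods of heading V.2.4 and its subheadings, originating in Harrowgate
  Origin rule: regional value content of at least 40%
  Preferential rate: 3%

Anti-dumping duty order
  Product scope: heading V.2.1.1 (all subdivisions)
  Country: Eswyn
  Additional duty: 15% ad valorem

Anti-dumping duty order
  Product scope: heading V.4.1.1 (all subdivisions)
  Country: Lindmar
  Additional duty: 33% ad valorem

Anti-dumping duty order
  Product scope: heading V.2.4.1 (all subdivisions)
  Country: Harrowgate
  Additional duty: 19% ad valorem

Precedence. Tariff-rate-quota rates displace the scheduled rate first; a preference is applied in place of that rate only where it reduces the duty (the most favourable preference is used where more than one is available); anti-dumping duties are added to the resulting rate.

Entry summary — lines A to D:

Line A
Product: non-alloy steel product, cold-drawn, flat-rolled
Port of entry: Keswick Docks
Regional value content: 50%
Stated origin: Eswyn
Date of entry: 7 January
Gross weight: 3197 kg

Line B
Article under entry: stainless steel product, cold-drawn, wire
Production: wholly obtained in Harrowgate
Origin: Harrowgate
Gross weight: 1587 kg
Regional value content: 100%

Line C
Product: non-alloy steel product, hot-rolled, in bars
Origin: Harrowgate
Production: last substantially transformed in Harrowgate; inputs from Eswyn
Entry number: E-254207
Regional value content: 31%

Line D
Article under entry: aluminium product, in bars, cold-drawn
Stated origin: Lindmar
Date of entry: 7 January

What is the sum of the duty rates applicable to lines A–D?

Line A: non-alloy steel → V.1; flat-rolled → V.1.3; cold-drawn → V.1.3.2. Scheduled 32%. Eswyn agreement on V.1.4.2: V.1.3.2 not covered. → 32%.
Line B: stainless steel → V.4; wire → V.4.2; cold-drawn → V.4.2.3. Scheduled 24%. Harrowgate agreement on V.4: wholly obtained → 6% available; Harrowgate agreement on V.2.4: V.4.2.3 not covered; preferential 6%. → 6%.
Line C: non-alloy steel → V.1; in bars → V.1.2; hot-rolled → V.1.2.1. Scheduled 7%. Harrowgate agreement on V.4: V.1.2.1 not covered; Harrowgate agreement on V.2.4: V.1.2.1 not covered. → 7%.
Line D: aluminium → V.2; in bars → V.2.3; cold-drawn → V.2.3.1. Scheduled 29%. No special measure applies. → 29%.
Sum: 32% + 6% + 7% + 29% = 74%.

74%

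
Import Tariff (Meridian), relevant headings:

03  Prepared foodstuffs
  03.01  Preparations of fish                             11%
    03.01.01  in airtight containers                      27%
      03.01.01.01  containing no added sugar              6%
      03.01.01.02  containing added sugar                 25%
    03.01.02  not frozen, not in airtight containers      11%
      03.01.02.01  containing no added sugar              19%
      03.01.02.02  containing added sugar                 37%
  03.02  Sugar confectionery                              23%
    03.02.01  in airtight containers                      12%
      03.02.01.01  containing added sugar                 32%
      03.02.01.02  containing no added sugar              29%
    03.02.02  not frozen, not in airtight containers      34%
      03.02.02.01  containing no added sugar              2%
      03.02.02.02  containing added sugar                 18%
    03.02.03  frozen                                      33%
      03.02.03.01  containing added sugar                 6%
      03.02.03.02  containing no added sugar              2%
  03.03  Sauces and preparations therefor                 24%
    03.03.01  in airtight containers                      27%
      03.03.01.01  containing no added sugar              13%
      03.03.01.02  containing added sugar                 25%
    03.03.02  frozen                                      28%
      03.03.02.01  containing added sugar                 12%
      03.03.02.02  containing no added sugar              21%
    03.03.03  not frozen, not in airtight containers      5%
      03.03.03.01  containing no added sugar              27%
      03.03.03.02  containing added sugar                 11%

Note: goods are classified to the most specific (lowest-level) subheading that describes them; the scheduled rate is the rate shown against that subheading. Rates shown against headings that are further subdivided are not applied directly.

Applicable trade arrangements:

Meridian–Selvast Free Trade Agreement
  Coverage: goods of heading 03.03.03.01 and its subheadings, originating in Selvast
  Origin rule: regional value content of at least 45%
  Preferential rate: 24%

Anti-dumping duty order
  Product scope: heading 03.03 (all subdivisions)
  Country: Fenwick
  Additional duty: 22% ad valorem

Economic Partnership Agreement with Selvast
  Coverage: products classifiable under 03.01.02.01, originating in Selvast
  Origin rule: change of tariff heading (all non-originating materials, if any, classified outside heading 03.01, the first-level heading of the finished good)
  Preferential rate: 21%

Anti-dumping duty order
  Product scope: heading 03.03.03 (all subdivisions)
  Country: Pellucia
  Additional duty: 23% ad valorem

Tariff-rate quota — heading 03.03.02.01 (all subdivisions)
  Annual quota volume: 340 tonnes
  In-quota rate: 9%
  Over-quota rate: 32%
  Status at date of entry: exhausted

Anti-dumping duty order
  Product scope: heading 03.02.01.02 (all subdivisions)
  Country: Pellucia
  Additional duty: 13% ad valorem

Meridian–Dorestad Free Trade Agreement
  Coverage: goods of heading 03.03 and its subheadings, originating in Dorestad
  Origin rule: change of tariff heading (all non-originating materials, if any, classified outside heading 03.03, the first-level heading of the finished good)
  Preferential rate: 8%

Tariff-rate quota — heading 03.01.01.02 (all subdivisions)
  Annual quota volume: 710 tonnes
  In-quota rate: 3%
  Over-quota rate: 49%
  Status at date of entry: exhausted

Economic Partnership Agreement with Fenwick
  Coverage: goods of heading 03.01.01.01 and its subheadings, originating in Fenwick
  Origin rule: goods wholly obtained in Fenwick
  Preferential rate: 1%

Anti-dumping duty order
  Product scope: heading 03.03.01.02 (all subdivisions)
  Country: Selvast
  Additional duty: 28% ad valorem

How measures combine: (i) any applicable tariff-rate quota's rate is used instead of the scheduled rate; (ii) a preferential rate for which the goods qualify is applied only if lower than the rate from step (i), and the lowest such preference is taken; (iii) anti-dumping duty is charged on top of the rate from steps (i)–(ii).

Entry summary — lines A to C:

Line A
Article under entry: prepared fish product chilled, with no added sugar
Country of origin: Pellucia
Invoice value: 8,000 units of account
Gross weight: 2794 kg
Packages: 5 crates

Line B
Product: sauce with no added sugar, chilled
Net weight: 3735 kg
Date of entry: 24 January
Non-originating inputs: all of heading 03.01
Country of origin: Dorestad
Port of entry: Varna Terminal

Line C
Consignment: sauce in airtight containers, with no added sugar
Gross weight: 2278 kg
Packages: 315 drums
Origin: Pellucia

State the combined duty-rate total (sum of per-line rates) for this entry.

40%

Line A: prepared fish product → 03.01; chilled → 03.01.02; with no added sugar → 03.01.02.01. Scheduled 19%. No special measure applies. → 19%.
Line B: sauce → 03.03; chilled → 03.03.03; with no added sugar → 03.03.03.01. Scheduled 27%. Dorestad agreement on 03.03: CTH met → 8% available; preferential 8%. → 8%.
Line C: sauce → 03.03; in airtight containers → 03.03.01; with no added sugar → 03.03.01.01. Scheduled 13%. No special measure applies. → 13%.
Sum: 19% + 8% + 13% = 40%.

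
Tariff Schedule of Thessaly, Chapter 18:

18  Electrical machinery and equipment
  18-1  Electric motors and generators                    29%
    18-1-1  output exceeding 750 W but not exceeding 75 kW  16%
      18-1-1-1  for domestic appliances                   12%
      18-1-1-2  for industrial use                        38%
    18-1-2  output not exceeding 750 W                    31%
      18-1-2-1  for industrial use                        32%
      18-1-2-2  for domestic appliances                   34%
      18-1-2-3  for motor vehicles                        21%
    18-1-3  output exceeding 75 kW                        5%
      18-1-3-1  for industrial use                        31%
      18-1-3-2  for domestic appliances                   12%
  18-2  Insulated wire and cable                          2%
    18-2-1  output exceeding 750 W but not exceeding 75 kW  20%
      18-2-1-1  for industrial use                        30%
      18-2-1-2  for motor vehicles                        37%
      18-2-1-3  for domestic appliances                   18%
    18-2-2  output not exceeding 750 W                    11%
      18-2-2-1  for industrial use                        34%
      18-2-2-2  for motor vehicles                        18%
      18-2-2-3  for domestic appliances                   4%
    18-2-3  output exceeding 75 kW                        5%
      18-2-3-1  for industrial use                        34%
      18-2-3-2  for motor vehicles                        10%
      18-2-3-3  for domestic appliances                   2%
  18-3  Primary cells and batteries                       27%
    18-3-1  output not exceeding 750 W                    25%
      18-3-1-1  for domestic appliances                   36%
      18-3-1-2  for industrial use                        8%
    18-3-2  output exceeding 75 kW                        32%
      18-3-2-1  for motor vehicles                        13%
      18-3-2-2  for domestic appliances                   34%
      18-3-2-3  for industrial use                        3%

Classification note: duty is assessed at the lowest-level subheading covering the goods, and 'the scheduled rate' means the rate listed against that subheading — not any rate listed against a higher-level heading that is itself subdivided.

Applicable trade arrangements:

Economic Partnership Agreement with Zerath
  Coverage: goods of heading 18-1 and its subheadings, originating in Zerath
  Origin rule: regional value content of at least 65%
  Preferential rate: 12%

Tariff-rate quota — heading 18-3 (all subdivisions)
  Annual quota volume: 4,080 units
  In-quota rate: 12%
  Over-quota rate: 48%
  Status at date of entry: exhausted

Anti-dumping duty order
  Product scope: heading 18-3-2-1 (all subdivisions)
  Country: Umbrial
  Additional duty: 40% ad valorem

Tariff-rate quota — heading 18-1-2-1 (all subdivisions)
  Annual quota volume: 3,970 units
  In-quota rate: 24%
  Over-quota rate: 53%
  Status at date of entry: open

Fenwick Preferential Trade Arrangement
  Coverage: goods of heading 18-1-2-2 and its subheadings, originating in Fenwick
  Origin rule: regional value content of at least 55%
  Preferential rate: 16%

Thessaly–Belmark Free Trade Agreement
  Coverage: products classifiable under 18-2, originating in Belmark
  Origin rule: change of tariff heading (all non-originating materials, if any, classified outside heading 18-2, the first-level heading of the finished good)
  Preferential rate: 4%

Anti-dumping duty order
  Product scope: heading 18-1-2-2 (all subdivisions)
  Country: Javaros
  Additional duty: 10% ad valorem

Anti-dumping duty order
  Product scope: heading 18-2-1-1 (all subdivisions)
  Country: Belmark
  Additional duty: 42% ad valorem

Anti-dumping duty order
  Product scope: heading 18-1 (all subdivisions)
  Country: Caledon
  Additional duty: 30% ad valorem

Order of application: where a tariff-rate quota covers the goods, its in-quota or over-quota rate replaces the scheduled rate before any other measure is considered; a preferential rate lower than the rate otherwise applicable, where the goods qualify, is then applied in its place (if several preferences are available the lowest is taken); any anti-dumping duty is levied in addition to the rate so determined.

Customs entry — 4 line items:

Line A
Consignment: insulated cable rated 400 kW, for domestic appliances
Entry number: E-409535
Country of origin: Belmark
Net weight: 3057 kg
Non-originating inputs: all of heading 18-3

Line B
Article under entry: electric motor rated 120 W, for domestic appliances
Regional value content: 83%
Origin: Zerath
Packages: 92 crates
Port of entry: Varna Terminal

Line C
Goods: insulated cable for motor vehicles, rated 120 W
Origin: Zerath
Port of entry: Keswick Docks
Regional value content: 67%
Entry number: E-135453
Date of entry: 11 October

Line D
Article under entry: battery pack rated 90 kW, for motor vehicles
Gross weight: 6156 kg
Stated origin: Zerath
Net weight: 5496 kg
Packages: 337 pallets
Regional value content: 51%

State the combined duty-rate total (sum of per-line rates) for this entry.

80%

Line A: insulated cable → 18-2; rated 400 kW → 18-2-3; for domestic appliances → 18-2-3-3. Scheduled 2%. Belmark agreement on 18-2: CTH met → 4% available; preference 4% not lower than 2% → no reduction. → 2%.
Line B: electric motor → 18-1; rated 120 W → 18-1-2; for domestic appliances → 18-1-2-2. Scheduled 34%. Zerath agreement on 18-1: RVC ≥ 65% → 12% available; preferential 12%. → 12%.
Line C: insulated cable → 18-2; rated 120 W → 18-2-2; for motor vehicles → 18-2-2-2. Scheduled 18%. Zerath agreement on 18-1: 18-2-2-2 not covered. → 18%.
Line D: battery pack → 18-3; rated 90 kW → 18-3-2; for motor vehicles → 18-3-2-1. Scheduled 13%. quota on 18-3 exhausted → over-quota 48%; Zerath agreement on 18-1: 18-3-2-1 not covered. → 48%.
Sum: 2% + 12% + 18% + 48% = 80%.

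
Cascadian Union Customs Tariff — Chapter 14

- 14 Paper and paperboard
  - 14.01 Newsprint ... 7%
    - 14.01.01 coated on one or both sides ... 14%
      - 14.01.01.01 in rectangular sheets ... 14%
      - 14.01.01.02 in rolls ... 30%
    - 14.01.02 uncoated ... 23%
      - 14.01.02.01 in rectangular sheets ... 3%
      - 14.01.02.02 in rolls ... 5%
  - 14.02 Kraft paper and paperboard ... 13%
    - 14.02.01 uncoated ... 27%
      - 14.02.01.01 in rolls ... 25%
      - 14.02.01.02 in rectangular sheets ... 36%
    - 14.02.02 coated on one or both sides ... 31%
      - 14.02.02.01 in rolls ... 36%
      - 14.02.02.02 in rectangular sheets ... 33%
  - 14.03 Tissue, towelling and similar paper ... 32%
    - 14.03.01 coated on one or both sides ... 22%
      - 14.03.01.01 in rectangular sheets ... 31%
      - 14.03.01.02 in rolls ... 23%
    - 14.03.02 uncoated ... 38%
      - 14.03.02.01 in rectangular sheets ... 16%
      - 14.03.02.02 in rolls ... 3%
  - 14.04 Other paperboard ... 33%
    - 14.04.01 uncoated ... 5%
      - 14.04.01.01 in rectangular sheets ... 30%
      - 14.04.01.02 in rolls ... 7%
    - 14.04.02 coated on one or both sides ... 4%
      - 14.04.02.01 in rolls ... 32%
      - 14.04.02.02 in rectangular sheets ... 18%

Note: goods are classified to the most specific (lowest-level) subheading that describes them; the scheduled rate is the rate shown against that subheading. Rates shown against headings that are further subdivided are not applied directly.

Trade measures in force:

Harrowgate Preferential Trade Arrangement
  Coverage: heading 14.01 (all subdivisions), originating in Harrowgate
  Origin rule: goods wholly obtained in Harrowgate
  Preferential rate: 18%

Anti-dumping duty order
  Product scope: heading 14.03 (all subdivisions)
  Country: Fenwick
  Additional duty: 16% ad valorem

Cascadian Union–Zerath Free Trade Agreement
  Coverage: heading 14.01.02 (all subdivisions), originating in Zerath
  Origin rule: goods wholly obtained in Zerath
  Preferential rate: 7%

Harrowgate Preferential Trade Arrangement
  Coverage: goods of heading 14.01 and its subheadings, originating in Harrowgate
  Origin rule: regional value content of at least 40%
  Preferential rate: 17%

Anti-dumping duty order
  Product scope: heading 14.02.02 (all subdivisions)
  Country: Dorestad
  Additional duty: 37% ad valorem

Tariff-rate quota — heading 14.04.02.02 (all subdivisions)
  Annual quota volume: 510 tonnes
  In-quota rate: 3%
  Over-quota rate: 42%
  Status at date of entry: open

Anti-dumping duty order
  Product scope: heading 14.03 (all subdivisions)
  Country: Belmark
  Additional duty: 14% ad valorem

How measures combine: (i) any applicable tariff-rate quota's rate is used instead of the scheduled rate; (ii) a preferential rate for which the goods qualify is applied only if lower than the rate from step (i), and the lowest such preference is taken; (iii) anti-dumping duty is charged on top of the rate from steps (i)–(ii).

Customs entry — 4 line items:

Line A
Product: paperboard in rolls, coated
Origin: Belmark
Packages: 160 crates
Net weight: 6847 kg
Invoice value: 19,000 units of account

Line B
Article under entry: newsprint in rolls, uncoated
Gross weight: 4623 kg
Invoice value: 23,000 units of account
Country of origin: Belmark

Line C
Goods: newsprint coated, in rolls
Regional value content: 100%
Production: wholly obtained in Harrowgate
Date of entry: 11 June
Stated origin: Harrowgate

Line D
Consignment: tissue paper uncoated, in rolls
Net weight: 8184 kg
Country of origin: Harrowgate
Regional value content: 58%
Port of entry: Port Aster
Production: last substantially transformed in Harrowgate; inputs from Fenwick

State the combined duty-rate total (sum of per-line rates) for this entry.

57%

Line A: paperboard → 14.04; coated → 14.04.02; in rolls → 14.04.02.01. Scheduled 32%. No special measure applies. → 32%.
Line B: newsprint → 14.01; uncoated → 14.01.02; in rolls → 14.01.02.02. Scheduled 5%. No special measure applies. → 5%.
Line C: newsprint → 14.01; coated → 14.01.01; in rolls → 14.01.01.02. Scheduled 30%. Harrowgate agreement on 14.01: wholly obtained → 18% available; Harrowgate agreement on 14.01: RVC ≥ 40% → 17% available; preferential 17%. → 17%.
Line D: tissue paper → 14.03; uncoated → 14.03.02; in rolls → 14.03.02.02. Scheduled 3%. Harrowgate agreement on 14.01: 14.03.02.02 not covered; Harrowgate agreement on 14.01: 14.03.02.02 not covered. → 3%.
Sum: 32% + 5% + 17% + 3% = 57%.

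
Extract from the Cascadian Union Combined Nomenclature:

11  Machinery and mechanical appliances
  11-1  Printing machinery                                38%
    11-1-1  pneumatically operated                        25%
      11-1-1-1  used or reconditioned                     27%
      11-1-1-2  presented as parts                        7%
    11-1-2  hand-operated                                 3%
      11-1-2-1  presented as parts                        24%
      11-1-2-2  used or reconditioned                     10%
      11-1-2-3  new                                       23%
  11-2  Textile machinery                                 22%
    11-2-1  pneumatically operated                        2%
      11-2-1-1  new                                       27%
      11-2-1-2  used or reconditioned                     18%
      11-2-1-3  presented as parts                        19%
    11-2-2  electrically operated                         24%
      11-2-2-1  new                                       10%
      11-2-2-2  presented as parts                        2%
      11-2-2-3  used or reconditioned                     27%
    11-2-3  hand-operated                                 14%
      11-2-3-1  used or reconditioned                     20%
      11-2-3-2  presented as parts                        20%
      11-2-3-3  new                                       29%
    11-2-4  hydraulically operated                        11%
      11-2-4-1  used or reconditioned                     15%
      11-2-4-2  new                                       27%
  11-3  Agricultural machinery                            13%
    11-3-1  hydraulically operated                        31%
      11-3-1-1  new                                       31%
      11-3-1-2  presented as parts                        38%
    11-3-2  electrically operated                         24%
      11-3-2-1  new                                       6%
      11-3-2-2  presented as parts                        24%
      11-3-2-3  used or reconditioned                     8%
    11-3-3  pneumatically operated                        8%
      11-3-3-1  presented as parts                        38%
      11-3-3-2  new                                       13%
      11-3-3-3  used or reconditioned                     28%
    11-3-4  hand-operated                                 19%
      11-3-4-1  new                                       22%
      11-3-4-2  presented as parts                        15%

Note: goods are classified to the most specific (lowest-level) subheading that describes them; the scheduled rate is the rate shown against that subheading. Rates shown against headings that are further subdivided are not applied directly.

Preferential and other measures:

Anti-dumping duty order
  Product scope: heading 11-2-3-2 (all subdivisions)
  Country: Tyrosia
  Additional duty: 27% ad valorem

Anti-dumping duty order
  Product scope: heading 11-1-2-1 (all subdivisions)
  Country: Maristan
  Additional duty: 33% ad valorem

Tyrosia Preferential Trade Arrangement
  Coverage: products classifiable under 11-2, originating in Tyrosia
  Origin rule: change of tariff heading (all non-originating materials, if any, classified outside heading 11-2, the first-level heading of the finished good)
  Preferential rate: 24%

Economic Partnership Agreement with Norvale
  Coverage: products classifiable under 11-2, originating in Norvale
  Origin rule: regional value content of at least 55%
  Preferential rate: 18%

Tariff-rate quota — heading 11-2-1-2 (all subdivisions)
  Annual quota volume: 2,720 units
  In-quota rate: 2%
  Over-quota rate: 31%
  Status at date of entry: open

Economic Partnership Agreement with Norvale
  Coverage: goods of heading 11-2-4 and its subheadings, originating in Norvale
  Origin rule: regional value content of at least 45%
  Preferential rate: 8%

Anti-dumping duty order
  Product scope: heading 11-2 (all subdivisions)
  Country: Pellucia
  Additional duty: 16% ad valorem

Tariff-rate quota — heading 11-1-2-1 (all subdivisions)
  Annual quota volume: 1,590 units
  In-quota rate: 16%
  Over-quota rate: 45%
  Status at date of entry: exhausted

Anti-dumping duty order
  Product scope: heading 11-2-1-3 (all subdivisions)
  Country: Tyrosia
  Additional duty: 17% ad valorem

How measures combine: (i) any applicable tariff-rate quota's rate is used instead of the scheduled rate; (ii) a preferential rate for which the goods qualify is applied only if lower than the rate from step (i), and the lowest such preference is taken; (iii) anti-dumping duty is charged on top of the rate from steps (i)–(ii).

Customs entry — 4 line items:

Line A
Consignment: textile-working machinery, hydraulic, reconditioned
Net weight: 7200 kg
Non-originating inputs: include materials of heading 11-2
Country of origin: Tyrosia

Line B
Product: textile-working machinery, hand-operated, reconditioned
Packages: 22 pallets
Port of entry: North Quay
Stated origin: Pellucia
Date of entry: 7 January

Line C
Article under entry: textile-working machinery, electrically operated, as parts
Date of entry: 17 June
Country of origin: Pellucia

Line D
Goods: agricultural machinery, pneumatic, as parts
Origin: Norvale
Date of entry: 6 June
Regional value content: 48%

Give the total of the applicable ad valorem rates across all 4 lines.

107%

Line A: textile-working → 11-2; hydraulic → 11-2-4; reconditioned → 11-2-4-1. Scheduled 15%. Tyrosia agreement on 11-2: CTH not met. → 15%.
Line B: textile-working → 11-2; hand-operated → 11-2-3; reconditioned → 11-2-3-1. Scheduled 20%. anti-dumping (Pellucia, 11-2): +16%; total 20% + 16% = 36%. → 36%.
Line C: textile-working → 11-2; electrically operated → 11-2-2; as parts → 11-2-2-2. Scheduled 2%. anti-dumping (Pellucia, 11-2): +16%; total 2% + 16% = 18%. → 18%.
Line D: agricultural → 11-3; pneumatic → 11-3-3; as parts → 11-3-3-1. Scheduled 38%. Norvale agreement on 11-2: 11-3-3-1 not covered; Norvale agreement on 11-2-4: 11-3-3-1 not covered. → 38%.
Sum: 15% + 36% + 18% + 38% = 107%.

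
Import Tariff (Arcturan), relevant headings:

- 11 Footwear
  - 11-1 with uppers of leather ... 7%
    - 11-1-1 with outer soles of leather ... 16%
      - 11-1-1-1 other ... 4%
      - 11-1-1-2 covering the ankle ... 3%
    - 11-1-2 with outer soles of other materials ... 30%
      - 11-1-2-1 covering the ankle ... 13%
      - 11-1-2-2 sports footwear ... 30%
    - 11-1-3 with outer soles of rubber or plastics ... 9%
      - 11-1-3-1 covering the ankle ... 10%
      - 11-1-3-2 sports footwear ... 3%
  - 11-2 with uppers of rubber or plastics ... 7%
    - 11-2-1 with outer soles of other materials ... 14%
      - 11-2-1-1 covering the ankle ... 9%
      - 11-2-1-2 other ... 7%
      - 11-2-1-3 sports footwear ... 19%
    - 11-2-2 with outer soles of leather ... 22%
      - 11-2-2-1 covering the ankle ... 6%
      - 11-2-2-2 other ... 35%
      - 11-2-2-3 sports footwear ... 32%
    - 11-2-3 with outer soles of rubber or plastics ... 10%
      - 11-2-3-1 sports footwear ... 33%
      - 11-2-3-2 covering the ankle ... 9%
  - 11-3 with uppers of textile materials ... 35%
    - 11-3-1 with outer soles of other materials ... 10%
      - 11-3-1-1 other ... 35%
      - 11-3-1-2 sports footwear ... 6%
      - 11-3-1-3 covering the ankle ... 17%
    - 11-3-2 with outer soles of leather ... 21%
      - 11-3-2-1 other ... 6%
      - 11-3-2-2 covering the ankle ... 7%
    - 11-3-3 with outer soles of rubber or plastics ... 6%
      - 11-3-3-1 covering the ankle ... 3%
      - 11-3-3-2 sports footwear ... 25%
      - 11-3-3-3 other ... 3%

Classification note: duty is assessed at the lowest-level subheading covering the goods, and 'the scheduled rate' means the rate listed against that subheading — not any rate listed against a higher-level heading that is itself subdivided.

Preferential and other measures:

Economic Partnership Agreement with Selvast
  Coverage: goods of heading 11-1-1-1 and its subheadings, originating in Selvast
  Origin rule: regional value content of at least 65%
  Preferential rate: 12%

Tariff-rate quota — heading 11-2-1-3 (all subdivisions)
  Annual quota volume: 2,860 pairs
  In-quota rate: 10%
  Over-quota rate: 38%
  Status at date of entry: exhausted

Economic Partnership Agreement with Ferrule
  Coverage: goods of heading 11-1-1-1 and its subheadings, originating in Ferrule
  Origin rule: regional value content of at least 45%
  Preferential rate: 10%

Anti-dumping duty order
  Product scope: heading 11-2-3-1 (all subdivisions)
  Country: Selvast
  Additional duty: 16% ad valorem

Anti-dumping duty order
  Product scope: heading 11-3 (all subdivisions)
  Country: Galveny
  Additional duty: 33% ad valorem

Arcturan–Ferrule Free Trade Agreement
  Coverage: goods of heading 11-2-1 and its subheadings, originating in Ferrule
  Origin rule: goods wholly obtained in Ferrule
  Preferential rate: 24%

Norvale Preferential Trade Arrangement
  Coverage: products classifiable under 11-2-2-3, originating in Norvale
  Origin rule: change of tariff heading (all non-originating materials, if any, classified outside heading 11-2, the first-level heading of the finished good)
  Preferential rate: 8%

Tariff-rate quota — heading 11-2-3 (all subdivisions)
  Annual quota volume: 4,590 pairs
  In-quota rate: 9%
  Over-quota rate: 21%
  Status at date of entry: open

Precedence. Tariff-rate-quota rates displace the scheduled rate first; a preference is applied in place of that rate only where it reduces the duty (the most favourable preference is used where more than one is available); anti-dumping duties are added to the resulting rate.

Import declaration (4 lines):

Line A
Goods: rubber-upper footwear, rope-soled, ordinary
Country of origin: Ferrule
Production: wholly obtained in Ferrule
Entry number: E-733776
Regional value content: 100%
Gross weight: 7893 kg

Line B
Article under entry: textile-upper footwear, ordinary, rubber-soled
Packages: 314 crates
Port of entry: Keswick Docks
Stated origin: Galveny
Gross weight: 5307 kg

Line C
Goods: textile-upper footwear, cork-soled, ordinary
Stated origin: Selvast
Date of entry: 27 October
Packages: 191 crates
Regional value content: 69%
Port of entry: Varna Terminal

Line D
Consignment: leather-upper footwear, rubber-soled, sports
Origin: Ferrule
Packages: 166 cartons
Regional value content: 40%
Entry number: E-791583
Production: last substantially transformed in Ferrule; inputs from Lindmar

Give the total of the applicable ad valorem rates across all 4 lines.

81%

Line A: rubber-upper → 11-2; rope-soled → 11-2-1; ordinary → 11-2-1-2. Scheduled 7%. Ferrule agreement on 11-1-1-1: 11-2-1-2 not covered; Ferrule agreement on 11-2-1: wholly obtained → 24% available; preference 24% not lower than 7% → no reduction. → 7%.
Line B: textile-upper → 11-3; rubber-soled → 11-3-3; ordinary → 11-3-3-3. Scheduled 3%. anti-dumping (Galveny, 11-3): +33%; total 3% + 33% = 36%. → 36%.
Line C: textile-upper → 11-3; cork-soled → 11-3-1; ordinary → 11-3-1-1. Scheduled 35%. Selvast agreement on 11-1-1-1: 11-3-1-1 not covered. → 35%.
Line D: leather-upper → 11-1; rubber-soled → 11-1-3; sports → 11-1-3-2. Scheduled 3%. Ferrule agreement on 11-1-1-1: 11-1-3-2 not covered; Ferrule agreement on 11-2-1: 11-1-3-2 not covered. → 3%.
Sum: 7% + 36% + 35% + 3% = 81%.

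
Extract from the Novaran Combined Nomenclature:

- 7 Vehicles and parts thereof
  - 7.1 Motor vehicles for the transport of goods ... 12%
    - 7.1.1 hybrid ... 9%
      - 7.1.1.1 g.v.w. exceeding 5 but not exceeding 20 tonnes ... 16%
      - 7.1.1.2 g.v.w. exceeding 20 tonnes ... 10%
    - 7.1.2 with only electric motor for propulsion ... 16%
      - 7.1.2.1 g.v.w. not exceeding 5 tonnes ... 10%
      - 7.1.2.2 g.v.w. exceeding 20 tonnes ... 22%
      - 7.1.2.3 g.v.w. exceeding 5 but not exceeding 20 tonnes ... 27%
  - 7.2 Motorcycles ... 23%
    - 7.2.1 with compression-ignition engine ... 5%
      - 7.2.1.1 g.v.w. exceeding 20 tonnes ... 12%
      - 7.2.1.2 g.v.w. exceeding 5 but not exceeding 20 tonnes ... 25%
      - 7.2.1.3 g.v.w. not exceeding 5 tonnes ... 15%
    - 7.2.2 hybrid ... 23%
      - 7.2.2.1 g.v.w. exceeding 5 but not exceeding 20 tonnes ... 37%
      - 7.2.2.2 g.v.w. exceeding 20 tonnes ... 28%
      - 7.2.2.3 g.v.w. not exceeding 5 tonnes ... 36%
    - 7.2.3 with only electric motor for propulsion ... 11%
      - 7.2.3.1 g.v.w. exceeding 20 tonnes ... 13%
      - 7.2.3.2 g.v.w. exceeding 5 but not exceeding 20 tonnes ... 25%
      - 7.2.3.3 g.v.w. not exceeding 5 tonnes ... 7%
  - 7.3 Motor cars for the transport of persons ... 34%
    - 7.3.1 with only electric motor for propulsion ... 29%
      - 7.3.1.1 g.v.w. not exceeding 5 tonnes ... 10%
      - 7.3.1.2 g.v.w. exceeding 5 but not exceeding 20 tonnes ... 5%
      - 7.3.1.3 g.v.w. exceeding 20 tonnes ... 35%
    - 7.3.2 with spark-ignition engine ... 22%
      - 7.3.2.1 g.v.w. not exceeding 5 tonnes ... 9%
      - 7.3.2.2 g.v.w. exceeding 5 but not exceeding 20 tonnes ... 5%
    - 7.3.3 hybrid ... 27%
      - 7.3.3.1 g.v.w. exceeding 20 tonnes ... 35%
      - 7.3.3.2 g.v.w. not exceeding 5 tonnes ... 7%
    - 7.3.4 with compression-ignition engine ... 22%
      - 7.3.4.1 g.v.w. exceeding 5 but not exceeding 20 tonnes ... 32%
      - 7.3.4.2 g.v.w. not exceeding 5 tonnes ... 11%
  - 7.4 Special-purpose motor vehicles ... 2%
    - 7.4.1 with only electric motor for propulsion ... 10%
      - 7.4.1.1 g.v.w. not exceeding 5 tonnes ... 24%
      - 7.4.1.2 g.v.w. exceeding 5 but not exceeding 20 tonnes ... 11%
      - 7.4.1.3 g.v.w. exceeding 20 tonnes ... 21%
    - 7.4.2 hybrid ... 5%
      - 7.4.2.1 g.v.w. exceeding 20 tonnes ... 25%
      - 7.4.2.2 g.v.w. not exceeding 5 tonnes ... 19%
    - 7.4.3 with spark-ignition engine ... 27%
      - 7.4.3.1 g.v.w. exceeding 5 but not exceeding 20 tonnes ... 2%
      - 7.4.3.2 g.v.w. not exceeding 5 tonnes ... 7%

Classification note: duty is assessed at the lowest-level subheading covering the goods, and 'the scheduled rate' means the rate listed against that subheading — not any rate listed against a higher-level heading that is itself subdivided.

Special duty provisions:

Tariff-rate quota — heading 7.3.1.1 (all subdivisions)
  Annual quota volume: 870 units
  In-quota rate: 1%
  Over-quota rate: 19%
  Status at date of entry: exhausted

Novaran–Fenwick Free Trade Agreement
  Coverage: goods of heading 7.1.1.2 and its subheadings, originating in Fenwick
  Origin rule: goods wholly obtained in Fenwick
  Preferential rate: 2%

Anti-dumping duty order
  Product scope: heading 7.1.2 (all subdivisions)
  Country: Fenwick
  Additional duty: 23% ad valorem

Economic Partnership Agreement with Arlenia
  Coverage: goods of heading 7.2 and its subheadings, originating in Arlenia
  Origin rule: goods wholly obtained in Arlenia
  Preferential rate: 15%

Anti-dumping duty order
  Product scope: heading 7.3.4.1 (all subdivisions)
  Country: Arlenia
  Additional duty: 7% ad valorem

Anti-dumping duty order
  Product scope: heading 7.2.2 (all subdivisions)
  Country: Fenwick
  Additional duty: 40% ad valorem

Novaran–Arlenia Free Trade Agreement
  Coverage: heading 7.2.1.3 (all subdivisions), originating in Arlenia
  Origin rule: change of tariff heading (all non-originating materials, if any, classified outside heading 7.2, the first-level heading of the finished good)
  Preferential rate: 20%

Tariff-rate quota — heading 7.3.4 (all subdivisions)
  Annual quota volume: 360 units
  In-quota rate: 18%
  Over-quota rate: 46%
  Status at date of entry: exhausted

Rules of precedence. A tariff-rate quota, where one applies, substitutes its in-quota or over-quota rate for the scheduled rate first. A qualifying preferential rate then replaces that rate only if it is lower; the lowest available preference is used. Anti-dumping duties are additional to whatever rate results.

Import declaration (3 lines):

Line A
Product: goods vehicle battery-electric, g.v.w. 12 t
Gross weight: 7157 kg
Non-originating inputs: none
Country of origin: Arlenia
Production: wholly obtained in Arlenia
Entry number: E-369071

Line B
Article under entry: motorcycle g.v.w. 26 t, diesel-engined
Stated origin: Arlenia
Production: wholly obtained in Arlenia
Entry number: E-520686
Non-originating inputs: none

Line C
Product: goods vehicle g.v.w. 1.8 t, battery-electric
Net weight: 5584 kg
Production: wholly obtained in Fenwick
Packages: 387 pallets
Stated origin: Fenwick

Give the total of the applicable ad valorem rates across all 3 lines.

72%

Line A: goods vehicle → 7.1; battery-electric → 7.1.2; g.v.w. 12 t → 7.1.2.3. Scheduled 27%. Arlenia agreement on 7.2: 7.1.2.3 not covered; Arlenia agreement on 7.2.1.3: 7.1.2.3 not covered. → 27%.
Line B: motorcycle → 7.2; diesel-engined → 7.2.1; g.v.w. 26 t → 7.2.1.1. Scheduled 12%. Arlenia agreement on 7.2: wholly obtained → 15% available; Arlenia agreement on 7.2.1.3: 7.2.1.1 not covered; preference 15% not lower than 12% → no reduction. → 12%.
Line C: goods vehicle → 7.1; battery-electric → 7.1.2; g.v.w. 1.8 t → 7.1.2.1. Scheduled 10%. Fenwick agreement on 7.1.1.2: 7.1.2.1 not covered; anti-dumping (Fenwick, 7.1.2): +23%; total 10% + 23% = 33%. → 33%.
Sum: 27% + 12% + 33% = 72%.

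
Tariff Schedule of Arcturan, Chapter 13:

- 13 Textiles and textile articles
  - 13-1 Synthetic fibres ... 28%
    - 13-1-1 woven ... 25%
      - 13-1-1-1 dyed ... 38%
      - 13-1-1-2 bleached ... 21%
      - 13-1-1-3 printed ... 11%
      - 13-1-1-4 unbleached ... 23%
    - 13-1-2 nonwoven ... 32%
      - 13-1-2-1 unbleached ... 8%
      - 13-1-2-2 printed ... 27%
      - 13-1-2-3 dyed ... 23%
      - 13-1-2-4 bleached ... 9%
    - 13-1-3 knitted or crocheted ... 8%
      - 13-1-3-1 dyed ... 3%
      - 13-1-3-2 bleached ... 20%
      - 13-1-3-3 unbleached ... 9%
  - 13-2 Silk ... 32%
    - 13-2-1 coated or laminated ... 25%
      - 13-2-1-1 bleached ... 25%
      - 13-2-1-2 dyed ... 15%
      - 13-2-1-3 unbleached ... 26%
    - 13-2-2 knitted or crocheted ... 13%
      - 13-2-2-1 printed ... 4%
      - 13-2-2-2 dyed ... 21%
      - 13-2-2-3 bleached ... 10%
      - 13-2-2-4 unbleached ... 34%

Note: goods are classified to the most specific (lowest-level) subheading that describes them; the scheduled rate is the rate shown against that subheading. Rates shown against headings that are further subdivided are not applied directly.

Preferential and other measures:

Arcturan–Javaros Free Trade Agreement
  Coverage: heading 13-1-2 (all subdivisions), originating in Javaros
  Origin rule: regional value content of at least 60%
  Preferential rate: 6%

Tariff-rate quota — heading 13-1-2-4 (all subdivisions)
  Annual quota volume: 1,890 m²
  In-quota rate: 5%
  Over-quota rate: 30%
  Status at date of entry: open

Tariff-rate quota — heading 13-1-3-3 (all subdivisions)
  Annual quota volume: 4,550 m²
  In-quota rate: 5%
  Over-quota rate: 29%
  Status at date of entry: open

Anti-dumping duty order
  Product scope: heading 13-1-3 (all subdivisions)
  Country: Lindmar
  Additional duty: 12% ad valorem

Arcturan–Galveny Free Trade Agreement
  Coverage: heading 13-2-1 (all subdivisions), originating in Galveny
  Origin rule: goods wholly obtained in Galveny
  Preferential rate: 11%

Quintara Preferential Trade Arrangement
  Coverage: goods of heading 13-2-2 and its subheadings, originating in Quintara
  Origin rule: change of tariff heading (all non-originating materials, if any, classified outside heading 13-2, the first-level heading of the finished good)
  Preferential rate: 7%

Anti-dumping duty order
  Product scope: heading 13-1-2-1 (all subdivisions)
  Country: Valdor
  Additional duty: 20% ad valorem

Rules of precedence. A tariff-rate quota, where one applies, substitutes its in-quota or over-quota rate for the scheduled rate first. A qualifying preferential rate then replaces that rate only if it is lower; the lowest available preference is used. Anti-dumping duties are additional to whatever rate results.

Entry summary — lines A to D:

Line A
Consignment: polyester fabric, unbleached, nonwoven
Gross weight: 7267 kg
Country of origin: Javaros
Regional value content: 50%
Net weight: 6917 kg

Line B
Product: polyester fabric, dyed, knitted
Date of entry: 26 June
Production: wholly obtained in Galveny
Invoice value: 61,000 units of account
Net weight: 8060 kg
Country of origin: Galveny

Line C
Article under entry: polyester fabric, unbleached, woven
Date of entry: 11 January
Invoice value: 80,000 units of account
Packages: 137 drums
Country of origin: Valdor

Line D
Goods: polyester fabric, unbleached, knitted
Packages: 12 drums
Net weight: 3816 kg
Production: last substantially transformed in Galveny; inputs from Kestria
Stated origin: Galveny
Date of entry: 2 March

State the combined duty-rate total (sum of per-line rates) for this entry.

39%

Line A: polyester → 13-1; nonwoven → 13-1-2; unbleached → 13-1-2-1. Scheduled 8%. Javaros agreement on 13-1-2: RVC < 60%. → 8%.
Line B: polyester → 13-1; knitted → 13-1-3; dyed → 13-1-3-1. Scheduled 3%. Galveny agreement on 13-2-1: 13-1-3-1 not covered. → 3%.
Line C: polyester → 13-1; woven → 13-1-1; unbleached → 13-1-1-4. Scheduled 23%. No special measure applies. → 23%.
Line D: polyester → 13-1; knitted → 13-1-3; unbleached → 13-1-3-3. Scheduled 9%. quota on 13-1-3-3 open → in-quota 5%; Galveny agreement on 13-2-1: 13-1-3-3 not covered. → 5%.
Sum: 8% + 3% + 23% + 5% = 39%.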